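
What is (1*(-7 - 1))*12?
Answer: -96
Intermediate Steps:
(1*(-7 - 1))*12 = (1*(-8))*12 = -8*12 = -96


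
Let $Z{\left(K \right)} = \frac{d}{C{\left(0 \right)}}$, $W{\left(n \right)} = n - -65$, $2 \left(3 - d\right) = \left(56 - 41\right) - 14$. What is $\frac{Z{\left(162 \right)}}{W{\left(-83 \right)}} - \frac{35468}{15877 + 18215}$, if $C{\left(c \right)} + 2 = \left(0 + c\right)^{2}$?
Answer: $- \frac{22067}{22728} \approx -0.97092$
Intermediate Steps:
$C{\left(c \right)} = -2 + c^{2}$ ($C{\left(c \right)} = -2 + \left(0 + c\right)^{2} = -2 + c^{2}$)
$d = \frac{5}{2}$ ($d = 3 - \frac{\left(56 - 41\right) - 14}{2} = 3 - \frac{15 - 14}{2} = 3 - \frac{1}{2} = \frac{5}{2} \approx 2.5$)
$W{\left(n \right)} = 65 + n$ ($W{\left(n \right)} = n + 65 = 65 + n$)
$Z{\left(K \right)} = - \frac{5}{4}$ ($Z{\left(K \right)} = \frac{5}{2 \left(-2 + 0^{2}\right)} = \frac{5}{2 \left(-2 + 0\right)} = \frac{5}{2 \left(-2\right)} = \frac{5}{2} \left(- \frac{1}{2}\right) = - \frac{5}{4}$)
$\frac{Z{\left(162 \right)}}{W{\left(-83 \right)}} - \frac{35468}{15877 + 18215} = - \frac{5}{4 \left(65 - 83\right)} - \frac{35468}{15877 + 18215} = - \frac{5}{4 \left(-18\right)} - \frac{35468}{34092} = \left(- \frac{5}{4}\right) \left(- \frac{1}{18}\right) - \frac{8867}{8523} = \frac{5}{72} - \frac{8867}{8523} = - \frac{22067}{22728}$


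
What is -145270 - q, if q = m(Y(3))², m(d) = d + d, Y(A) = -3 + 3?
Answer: -145270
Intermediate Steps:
Y(A) = 0
m(d) = 2*d
q = 0 (q = (2*0)² = 0² = 0)
-145270 - q = -145270 - 1*0 = -145270 + 0 = -145270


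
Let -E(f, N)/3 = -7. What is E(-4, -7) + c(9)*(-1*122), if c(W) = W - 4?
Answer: -589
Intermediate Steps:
E(f, N) = 21 (E(f, N) = -3*(-7) = 21)
c(W) = -4 + W
E(-4, -7) + c(9)*(-1*122) = 21 + (-4 + 9)*(-1*122) = 21 + 5*(-122) = 21 - 610 = -589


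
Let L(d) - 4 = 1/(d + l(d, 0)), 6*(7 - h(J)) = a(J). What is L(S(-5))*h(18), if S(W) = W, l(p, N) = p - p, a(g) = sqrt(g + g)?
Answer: 114/5 ≈ 22.800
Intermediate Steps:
a(g) = sqrt(2)*sqrt(g) (a(g) = sqrt(2*g) = sqrt(2)*sqrt(g))
h(J) = 7 - sqrt(2)*sqrt(J)/6
l(p, N) = 0
L(d) = 4 + 1/d (L(d) = 4 + 1/(d + 0) = 4 + 1/d)
L(S(-5))*h(18) = (4 + 1/(-5))*(7 - sqrt(2)*sqrt(18)/6) = (4 - 1/5)*(7 - sqrt(2)*3*sqrt(2)/6) = 19*(7 - 1)/5 = (19/5)*6 = 114/5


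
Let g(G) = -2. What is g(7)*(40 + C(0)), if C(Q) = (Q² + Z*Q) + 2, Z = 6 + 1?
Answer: -84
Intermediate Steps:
Z = 7
C(Q) = 2 + Q² + 7*Q (C(Q) = (Q² + 7*Q) + 2 = 2 + Q² + 7*Q)
g(7)*(40 + C(0)) = -2*(40 + (2 + 0² + 7*0)) = -2*(40 + (2 + 0 + 0)) = -2*(40 + 2) = -2*42 = -84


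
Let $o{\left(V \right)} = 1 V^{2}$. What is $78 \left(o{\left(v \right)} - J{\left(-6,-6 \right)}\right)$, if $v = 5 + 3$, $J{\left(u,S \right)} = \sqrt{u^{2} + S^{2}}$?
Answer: $4992 - 468 \sqrt{2} \approx 4330.1$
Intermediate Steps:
$J{\left(u,S \right)} = \sqrt{S^{2} + u^{2}}$
$v = 8$
$o{\left(V \right)} = V^{2}$
$78 \left(o{\left(v \right)} - J{\left(-6,-6 \right)}\right) = 78 \left(8^{2} - \sqrt{\left(-6\right)^{2} + \left(-6\right)^{2}}\right) = 78 \left(64 - \sqrt{36 + 36}\right) = 78 \left(64 - \sqrt{72}\right) = 78 \left(64 - 6 \sqrt{2}\right) = 4992 - 468 \sqrt{2}$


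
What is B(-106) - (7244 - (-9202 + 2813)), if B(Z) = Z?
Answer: -13739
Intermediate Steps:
B(-106) - (7244 - (-9202 + 2813)) = -106 - (7244 - (-9202 + 2813)) = -106 - (7244 - 1*(-6389)) = -106 - (7244 + 6389) = -106 - 1*13633 = -106 - 13633 = -13739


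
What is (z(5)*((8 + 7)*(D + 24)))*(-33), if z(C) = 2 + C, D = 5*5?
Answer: -169785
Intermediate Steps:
D = 25
(z(5)*((8 + 7)*(D + 24)))*(-33) = ((2 + 5)*((8 + 7)*(25 + 24)))*(-33) = (7*(15*49))*(-33) = (7*735)*(-33) = 5145*(-33) = -169785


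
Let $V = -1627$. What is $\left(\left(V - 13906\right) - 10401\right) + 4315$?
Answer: $-21619$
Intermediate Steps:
$\left(\left(V - 13906\right) - 10401\right) + 4315 = \left(\left(-1627 - 13906\right) - 10401\right) + 4315 = \left(-15533 - 10401\right) + 4315 = -25934 + 4315 = -21619$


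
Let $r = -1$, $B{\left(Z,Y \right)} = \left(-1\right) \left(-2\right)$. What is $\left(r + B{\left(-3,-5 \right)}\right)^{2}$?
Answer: $1$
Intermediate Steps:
$B{\left(Z,Y \right)} = 2$
$\left(r + B{\left(-3,-5 \right)}\right)^{2} = \left(-1 + 2\right)^{2} = 1^{2} = 1$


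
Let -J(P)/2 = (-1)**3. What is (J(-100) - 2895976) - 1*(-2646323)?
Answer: -249651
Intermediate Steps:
J(P) = 2 (J(P) = -2*(-1)**3 = -2*(-1) = 2)
(J(-100) - 2895976) - 1*(-2646323) = (2 - 2895976) - 1*(-2646323) = -2895974 + 2646323 = -249651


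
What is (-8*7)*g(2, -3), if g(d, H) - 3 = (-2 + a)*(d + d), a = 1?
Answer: 56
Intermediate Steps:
g(d, H) = 3 - 2*d (g(d, H) = 3 + (-2 + 1)*(d + d) = 3 - 2*d)
(-8*7)*g(2, -3) = (-8*7)*(3 - 2*2) = -56*(3 - 4) = -56*(-1) = 56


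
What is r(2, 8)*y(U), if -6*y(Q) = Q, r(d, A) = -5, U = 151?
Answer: 755/6 ≈ 125.83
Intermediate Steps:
y(Q) = -Q/6
r(2, 8)*y(U) = -(-5)*151/6 = -5*(-151/6) = 755/6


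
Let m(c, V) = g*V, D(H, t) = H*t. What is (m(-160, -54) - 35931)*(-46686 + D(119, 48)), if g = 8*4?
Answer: 1543039866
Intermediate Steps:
g = 32
m(c, V) = 32*V
(m(-160, -54) - 35931)*(-46686 + D(119, 48)) = (32*(-54) - 35931)*(-46686 + 119*48) = (-1728 - 35931)*(-46686 + 5712) = -37659*(-40974) = 1543039866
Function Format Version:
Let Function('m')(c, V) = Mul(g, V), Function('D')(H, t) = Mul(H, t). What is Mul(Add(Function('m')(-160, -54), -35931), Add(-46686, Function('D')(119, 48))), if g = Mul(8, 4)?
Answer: 1543039866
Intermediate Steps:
g = 32
Function('m')(c, V) = Mul(32, V)
Mul(Add(Function('m')(-160, -54), -35931), Add(-46686, Function('D')(119, 48))) = Mul(Add(Mul(32, -54), -35931), Add(-46686, Mul(119, 48))) = Mul(Add(-1728, -35931), Add(-46686, 5712)) = Mul(-37659, -40974) = 1543039866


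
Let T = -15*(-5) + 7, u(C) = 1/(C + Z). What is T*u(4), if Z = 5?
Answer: 82/9 ≈ 9.1111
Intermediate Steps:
u(C) = 1/(5 + C) (u(C) = 1/(C + 5) = 1/(5 + C))
T = 82 (T = 75 + 7 = 82)
T*u(4) = 82/(5 + 4) = 82/9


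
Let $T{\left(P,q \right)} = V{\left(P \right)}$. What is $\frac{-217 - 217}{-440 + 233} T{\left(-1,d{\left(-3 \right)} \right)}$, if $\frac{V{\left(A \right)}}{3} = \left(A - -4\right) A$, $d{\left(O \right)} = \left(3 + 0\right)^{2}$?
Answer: $- \frac{434}{23} \approx -18.87$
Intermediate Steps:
$d{\left(O \right)} = 9$ ($d{\left(O \right)} = 3^{2} = 9$)
$V{\left(A \right)} = 3 A \left(4 + A\right)$ ($V{\left(A \right)} = 3 \left(A - -4\right) A = 3 \left(A + 4\right) A = 3 \left(4 + A\right) A = 3 A \left(4 + A\right)$)
$T{\left(P,q \right)} = 3 P \left(4 + P\right)$
$\frac{-217 - 217}{-440 + 233} T{\left(-1,d{\left(-3 \right)} \right)} = \frac{-217 - 217}{-440 + 233} \cdot 3 \left(-1\right) \left(4 - 1\right) = - \frac{434}{-207} \cdot 3 \left(-1\right) 3 = \left(-434\right) \left(- \frac{1}{207}\right) \left(-9\right) = \frac{434}{207} \left(-9\right) = - \frac{434}{23}$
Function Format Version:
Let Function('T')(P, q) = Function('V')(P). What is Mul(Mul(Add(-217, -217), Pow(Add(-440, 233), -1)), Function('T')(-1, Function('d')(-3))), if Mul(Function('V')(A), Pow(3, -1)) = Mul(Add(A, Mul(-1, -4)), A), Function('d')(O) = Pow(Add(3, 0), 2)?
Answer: Rational(-434, 23) ≈ -18.870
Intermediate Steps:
Function('d')(O) = 9 (Function('d')(O) = Pow(3, 2) = 9)
Function('V')(A) = Mul(3, A, Add(4, A)) (Function('V')(A) = Mul(3, Mul(Add(A, Mul(-1, -4)), A)) = Mul(3, Mul(Add(A, 4), A)) = Mul(3, Mul(Add(4, A), A)) = Mul(3, Mul(A, Add(4, A))) = Mul(3, A, Add(4, A)))
Function('T')(P, q) = Mul(3, P, Add(4, P))
Mul(Mul(Add(-217, -217), Pow(Add(-440, 233), -1)), Function('T')(-1, Function('d')(-3))) = Mul(Mul(Add(-217, -217), Pow(Add(-440, 233), -1)), Mul(3, -1, Add(4, -1))) = Mul(Mul(-434, Pow(-207, -1)), Mul(3, -1, 3)) = Mul(Mul(-434, Rational(-1, 207)), -9) = Mul(Rational(434, 207), -9) = Rational(-434, 23)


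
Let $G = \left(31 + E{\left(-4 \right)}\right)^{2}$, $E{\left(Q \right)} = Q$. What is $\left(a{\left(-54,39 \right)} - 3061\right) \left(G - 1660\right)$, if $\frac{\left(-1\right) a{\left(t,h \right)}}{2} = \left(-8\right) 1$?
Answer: $2834895$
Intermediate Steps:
$a{\left(t,h \right)} = 16$ ($a{\left(t,h \right)} = - 2 \left(\left(-8\right) 1\right) = \left(-2\right) \left(-8\right) = 16$)
$G = 729$ ($G = \left(31 - 4\right)^{2} = 27^{2} = 729$)
$\left(a{\left(-54,39 \right)} - 3061\right) \left(G - 1660\right) = \left(16 - 3061\right) \left(729 - 1660\right) = \left(16 - 3061\right) \left(-931\right) = \left(-3045\right) \left(-931\right) = 2834895$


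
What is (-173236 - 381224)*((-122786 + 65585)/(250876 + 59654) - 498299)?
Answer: 2859846381691422/10351 ≈ 2.7629e+11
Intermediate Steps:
(-173236 - 381224)*((-122786 + 65585)/(250876 + 59654) - 498299) = -554460*(-57201/310530 - 498299) = -554460*(-57201*1/310530 - 498299) = -554460*(-19067/103510 - 498299) = -554460*(-51578948557/103510) = 2859846381691422/10351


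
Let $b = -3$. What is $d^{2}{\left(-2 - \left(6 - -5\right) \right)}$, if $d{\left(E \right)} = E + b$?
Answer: $256$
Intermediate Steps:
$d{\left(E \right)} = -3 + E$ ($d{\left(E \right)} = E - 3 = -3 + E$)
$d^{2}{\left(-2 - \left(6 - -5\right) \right)} = \left(-3 - \left(8 + 5\right)\right)^{2} = \left(-3 - 13\right)^{2} = \left(-16\right)^{2} = 256$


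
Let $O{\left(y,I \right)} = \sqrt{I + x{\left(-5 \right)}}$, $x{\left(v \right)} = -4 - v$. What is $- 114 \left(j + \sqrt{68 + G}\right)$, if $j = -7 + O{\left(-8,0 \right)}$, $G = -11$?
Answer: $684 - 114 \sqrt{57} \approx -176.68$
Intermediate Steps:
$O{\left(y,I \right)} = \sqrt{1 + I}$ ($O{\left(y,I \right)} = \sqrt{I - -1} = \sqrt{I + \left(-4 + 5\right)} = \sqrt{I + 1} = \sqrt{1 + I}$)
$j = -6$ ($j = -7 + \sqrt{1 + 0} = -7 + \sqrt{1} = -7 + 1 = -6$)
$- 114 \left(j + \sqrt{68 + G}\right) = - 114 \left(-6 + \sqrt{68 - 11}\right) = - 114 \left(-6 + \sqrt{57}\right) = 684 - 114 \sqrt{57}$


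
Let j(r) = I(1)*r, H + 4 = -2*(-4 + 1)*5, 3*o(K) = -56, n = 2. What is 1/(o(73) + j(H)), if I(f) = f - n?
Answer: -3/134 ≈ -0.022388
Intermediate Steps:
o(K) = -56/3 (o(K) = (1/3)*(-56) = -56/3)
H = 26 (H = -4 - 2*(-4 + 1)*5 = -4 - (-6)*5 = -4 - 2*(-15) = -4 + 30 = 26)
I(f) = -2 + f (I(f) = f - 1*2 = f - 2 = -2 + f)
j(r) = -r (j(r) = (-2 + 1)*r = -r)
1/(o(73) + j(H)) = 1/(-56/3 - 1*26) = 1/(-56/3 - 26) = 1/(-134/3) = -3/134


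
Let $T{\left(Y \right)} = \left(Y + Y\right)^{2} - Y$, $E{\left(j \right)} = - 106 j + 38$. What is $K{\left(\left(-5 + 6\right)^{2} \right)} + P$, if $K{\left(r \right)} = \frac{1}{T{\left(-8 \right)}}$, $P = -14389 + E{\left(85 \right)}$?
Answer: $- \frac{6167303}{264} \approx -23361.0$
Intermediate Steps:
$E{\left(j \right)} = 38 - 106 j$
$P = -23361$ ($P = -14389 + \left(38 - 9010\right) = -14389 - 8972 = -23361$)
$T{\left(Y \right)} = - Y + 4 Y^{2}$ ($T{\left(Y \right)} = \left(2 Y\right)^{2} - Y = 4 Y^{2} - Y = - Y + 4 Y^{2}$)
$K{\left(r \right)} = \frac{1}{264}$ ($K{\left(r \right)} = \frac{1}{\left(-8\right) \left(-1 + 4 \left(-8\right)\right)} = \frac{1}{\left(-8\right) \left(-1 - 32\right)} = \frac{1}{\left(-8\right) \left(-33\right)} = \frac{1}{264}$)
$K{\left(\left(-5 + 6\right)^{2} \right)} + P = \frac{1}{264} - 23361 = - \frac{6167303}{264}$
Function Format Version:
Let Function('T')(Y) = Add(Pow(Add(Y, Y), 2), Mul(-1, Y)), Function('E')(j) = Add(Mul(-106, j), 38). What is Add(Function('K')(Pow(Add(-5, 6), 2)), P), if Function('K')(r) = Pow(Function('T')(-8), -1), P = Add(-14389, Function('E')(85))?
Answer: Rational(-6167303, 264) ≈ -23361.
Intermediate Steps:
Function('E')(j) = Add(38, Mul(-106, j))
P = -23361 (P = Add(-14389, Add(38, Mul(-106, 85))) = Add(-14389, Add(38, -9010)) = Add(-14389, -8972) = -23361)
Function('T')(Y) = Add(Mul(-1, Y), Mul(4, Pow(Y, 2))) (Function('T')(Y) = Add(Pow(Mul(2, Y), 2), Mul(-1, Y)) = Add(Mul(4, Pow(Y, 2)), Mul(-1, Y)) = Add(Mul(-1, Y), Mul(4, Pow(Y, 2))))
Function('K')(r) = Rational(1, 264) (Function('K')(r) = Pow(Mul(-8, Add(-1, Mul(4, -8))), -1) = Pow(Mul(-8, Add(-1, -32)), -1) = Pow(Mul(-8, -33), -1) = Pow(264, -1) = Rational(1, 264))
Add(Function('K')(Pow(Add(-5, 6), 2)), P) = Add(Rational(1, 264), -23361) = Rational(-6167303, 264)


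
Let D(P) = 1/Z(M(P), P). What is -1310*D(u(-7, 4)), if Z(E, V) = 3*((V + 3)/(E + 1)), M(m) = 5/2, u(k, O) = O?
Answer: -655/3 ≈ -218.33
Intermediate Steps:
M(m) = 5/2 (M(m) = 5*(1/2) = 5/2)
Z(E, V) = 3*(3 + V)/(1 + E) (Z(E, V) = 3*((3 + V)/(1 + E)) = 3*(3 + V)/(1 + E))
D(P) = 1/(18/7 + 6*P/7) (D(P) = 1/(3*(3 + P)/(1 + 5/2)) = 1/(3*(3 + P)/(7/2)) = 1/(3*(2/7)*(3 + P)) = 1/(18/7 + 6*P/7))
-1310*D(u(-7, 4)) = -4585/(3*(3 + 4)) = -4585/(3*7) = -1310*1/6 = -655/3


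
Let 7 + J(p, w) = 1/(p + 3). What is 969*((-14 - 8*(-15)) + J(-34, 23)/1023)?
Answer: 1085719280/10571 ≈ 1.0271e+5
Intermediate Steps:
J(p, w) = -7 + 1/(3 + p) (J(p, w) = -7 + 1/(p + 3) = -7 + 1/(3 + p))
969*((-14 - 8*(-15)) + J(-34, 23)/1023) = 969*((-14 - 8*(-15)) + ((-20 - 7*(-34))/(3 - 34))/1023) = 969*((-14 + 120) + ((-20 + 238)/(-31))*(1/1023)) = 969*(106 - 1/31*218*(1/1023)) = 969*(106 - 218/31*1/1023) = 969*(106 - 218/31713) = 969*(3361360/31713) = 1085719280/10571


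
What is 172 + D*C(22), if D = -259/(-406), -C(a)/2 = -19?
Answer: 5691/29 ≈ 196.24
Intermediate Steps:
C(a) = 38 (C(a) = -2*(-19) = 38)
D = 37/58 (D = -259*(-1/406) = 37/58 ≈ 0.63793)
172 + D*C(22) = 172 + (37/58)*38 = 172 + 703/29 = 5691/29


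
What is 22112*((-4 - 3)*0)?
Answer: 0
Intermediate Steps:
22112*((-4 - 3)*0) = 22112*(-7*0) = 22112*0 = 0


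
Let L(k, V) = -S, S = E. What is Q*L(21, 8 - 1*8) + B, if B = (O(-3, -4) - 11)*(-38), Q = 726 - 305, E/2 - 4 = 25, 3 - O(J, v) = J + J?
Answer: -24342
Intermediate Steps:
O(J, v) = 3 - 2*J (O(J, v) = 3 - (J + J) = 3 - 2*J)
E = 58 (E = 8 + 2*25 = 8 + 50 = 58)
S = 58
L(k, V) = -58 (L(k, V) = -1*58 = -58)
Q = 421
B = 76 (B = ((3 - 2*(-3)) - 11)*(-38) = ((3 + 6) - 11)*(-38) = (9 - 11)*(-38) = -2*(-38) = 76)
Q*L(21, 8 - 1*8) + B = 421*(-58) + 76 = -24418 + 76 = -24342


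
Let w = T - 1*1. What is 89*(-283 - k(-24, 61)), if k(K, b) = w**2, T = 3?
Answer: -25543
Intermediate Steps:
w = 2 (w = 3 - 1*1 = 3 - 1 = 2)
k(K, b) = 4 (k(K, b) = 2**2 = 4)
89*(-283 - k(-24, 61)) = 89*(-283 - 1*4) = 89*(-283 - 4) = 89*(-287) = -25543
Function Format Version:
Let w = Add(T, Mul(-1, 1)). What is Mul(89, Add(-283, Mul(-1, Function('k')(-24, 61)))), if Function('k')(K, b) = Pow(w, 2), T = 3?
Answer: -25543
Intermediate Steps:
w = 2 (w = Add(3, Mul(-1, 1)) = Add(3, -1) = 2)
Function('k')(K, b) = 4 (Function('k')(K, b) = Pow(2, 2) = 4)
Mul(89, Add(-283, Mul(-1, Function('k')(-24, 61)))) = Mul(89, Add(-283, Mul(-1, 4))) = Mul(89, Add(-283, -4)) = Mul(89, -287) = -25543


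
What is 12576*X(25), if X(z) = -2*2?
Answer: -50304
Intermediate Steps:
X(z) = -4
12576*X(25) = 12576*(-4) = -50304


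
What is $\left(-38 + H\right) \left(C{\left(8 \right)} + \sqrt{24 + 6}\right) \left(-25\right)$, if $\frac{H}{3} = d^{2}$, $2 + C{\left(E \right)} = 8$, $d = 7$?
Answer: $-16350 - 2725 \sqrt{30} \approx -31275.0$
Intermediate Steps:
$C{\left(E \right)} = 6$ ($C{\left(E \right)} = -2 + 8 = 6$)
$H = 147$ ($H = 3 \cdot 7^{2} = 3 \cdot 49 = 147$)
$\left(-38 + H\right) \left(C{\left(8 \right)} + \sqrt{24 + 6}\right) \left(-25\right) = \left(-38 + 147\right) \left(6 + \sqrt{24 + 6}\right) \left(-25\right) = 109 \left(6 + \sqrt{30}\right) \left(-25\right) = \left(654 + 109 \sqrt{30}\right) \left(-25\right) = -16350 - 2725 \sqrt{30}$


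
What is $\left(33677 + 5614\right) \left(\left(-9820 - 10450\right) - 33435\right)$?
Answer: $-2110123155$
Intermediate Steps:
$\left(33677 + 5614\right) \left(\left(-9820 - 10450\right) - 33435\right) = 39291 \left(-20270 - 33435\right) = 39291 \left(-53705\right) = -2110123155$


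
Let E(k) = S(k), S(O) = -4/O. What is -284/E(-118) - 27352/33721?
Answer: -282541890/33721 ≈ -8378.8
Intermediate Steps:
E(k) = -4/k
-284/E(-118) - 27352/33721 = -284/((-4/(-118))) - 27352/33721 = -284/((-4*(-1/118))) - 27352*1/33721 = -284/2/59 - 27352/33721 = -284*59/2 - 27352/33721 = -8378 - 27352/33721 = -282541890/33721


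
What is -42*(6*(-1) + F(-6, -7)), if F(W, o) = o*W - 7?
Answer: -1218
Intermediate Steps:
F(W, o) = -7 + W*o (F(W, o) = W*o - 7 = -7 + W*o)
-42*(6*(-1) + F(-6, -7)) = -42*(6*(-1) + (-7 - 6*(-7))) = -42*(-6 + (-7 + 42)) = -42*(-6 + 35) = -42*29 = -1218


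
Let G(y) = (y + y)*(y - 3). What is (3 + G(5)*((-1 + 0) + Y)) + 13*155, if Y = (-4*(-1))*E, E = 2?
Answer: 2158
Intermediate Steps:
Y = 8 (Y = -4*(-1)*2 = 4*2 = 8)
G(y) = 2*y*(-3 + y) (G(y) = (2*y)*(-3 + y) = 2*y*(-3 + y))
(3 + G(5)*((-1 + 0) + Y)) + 13*155 = (3 + (2*5*(-3 + 5))*((-1 + 0) + 8)) + 13*155 = (3 + (2*5*2)*(-1 + 8)) + 2015 = (3 + 20*7) + 2015 = (3 + 140) + 2015 = 143 + 2015 = 2158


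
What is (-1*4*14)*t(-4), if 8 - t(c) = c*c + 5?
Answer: 728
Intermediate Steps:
t(c) = 3 - c² (t(c) = 8 - (c*c + 5) = 8 - (c² + 5) = 8 - (5 + c²) = 8 + (-5 - c²) = 3 - c²)
(-1*4*14)*t(-4) = (-1*4*14)*(3 - 1*(-4)²) = (-4*14)*(3 - 1*16) = -56*(3 - 16) = -56*(-13) = 728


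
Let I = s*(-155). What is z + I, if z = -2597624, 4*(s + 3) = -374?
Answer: -5165333/2 ≈ -2.5827e+6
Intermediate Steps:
s = -193/2 (s = -3 + (1/4)*(-374) = -3 - 187/2 = -193/2 ≈ -96.500)
I = 29915/2 (I = -193/2*(-155) = 29915/2 ≈ 14958.)
z + I = -2597624 + 29915/2 = -5165333/2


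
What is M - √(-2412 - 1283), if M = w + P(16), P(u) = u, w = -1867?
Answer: -1851 - I*√3695 ≈ -1851.0 - 60.786*I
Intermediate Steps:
M = -1851 (M = -1867 + 16 = -1851)
M - √(-2412 - 1283) = -1851 - √(-2412 - 1283) = -1851 - √(-3695) = -1851 - I*√3695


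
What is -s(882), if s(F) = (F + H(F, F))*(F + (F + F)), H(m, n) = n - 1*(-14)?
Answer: -4704588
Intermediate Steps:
H(m, n) = 14 + n (H(m, n) = n + 14 = 14 + n)
s(F) = 3*F*(14 + 2*F) (s(F) = (F + (14 + F))*(F + (F + F)) = (14 + 2*F)*(F + 2*F) = (14 + 2*F)*(3*F) = 3*F*(14 + 2*F))
-s(882) = -6*882*(7 + 882) = -6*882*889 = -1*4704588 = -4704588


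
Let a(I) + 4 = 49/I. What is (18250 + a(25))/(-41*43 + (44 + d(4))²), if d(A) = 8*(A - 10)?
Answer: -456199/43675 ≈ -10.445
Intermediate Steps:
a(I) = -4 + 49/I
d(A) = -80 + 8*A (d(A) = 8*(-10 + A) = -80 + 8*A)
(18250 + a(25))/(-41*43 + (44 + d(4))²) = (18250 + (-4 + 49/25))/(-41*43 + (44 + (-80 + 8*4))²) = (18250 + (-4 + 49*(1/25)))/(-1763 + (44 + (-80 + 32))²) = (18250 + (-4 + 49/25))/(-1763 + (44 - 48)²) = (18250 - 51/25)/(-1763 + (-4)²) = 456199/(25*(-1763 + 16)) = (456199/25)/(-1747) = (456199/25)*(-1/1747) = -456199/43675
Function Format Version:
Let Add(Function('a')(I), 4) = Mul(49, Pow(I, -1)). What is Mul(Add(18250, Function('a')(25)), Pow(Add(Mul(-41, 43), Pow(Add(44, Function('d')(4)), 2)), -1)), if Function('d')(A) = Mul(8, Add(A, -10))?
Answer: Rational(-456199, 43675) ≈ -10.445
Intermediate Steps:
Function('a')(I) = Add(-4, Mul(49, Pow(I, -1)))
Function('d')(A) = Add(-80, Mul(8, A)) (Function('d')(A) = Mul(8, Add(-10, A)) = Add(-80, Mul(8, A)))
Mul(Add(18250, Function('a')(25)), Pow(Add(Mul(-41, 43), Pow(Add(44, Function('d')(4)), 2)), -1)) = Mul(Add(18250, Add(-4, Mul(49, Pow(25, -1)))), Pow(Add(Mul(-41, 43), Pow(Add(44, Add(-80, Mul(8, 4))), 2)), -1)) = Mul(Add(18250, Add(-4, Mul(49, Rational(1, 25)))), Pow(Add(-1763, Pow(Add(44, Add(-80, 32)), 2)), -1)) = Mul(Add(18250, Add(-4, Rational(49, 25))), Pow(Add(-1763, Pow(Add(44, -48), 2)), -1)) = Mul(Add(18250, Rational(-51, 25)), Pow(Add(-1763, Pow(-4, 2)), -1)) = Mul(Rational(456199, 25), Pow(Add(-1763, 16), -1)) = Mul(Rational(456199, 25), Pow(-1747, -1)) = Mul(Rational(456199, 25), Rational(-1, 1747)) = Rational(-456199, 43675)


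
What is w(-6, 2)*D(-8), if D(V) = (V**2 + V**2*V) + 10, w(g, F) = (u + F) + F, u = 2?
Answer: -2628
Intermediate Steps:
w(g, F) = 2 + 2*F (w(g, F) = (2 + F) + F = 2 + 2*F)
D(V) = 10 + V**2 + V**3 (D(V) = (V**2 + V**3) + 10 = 10 + V**2 + V**3)
w(-6, 2)*D(-8) = (2 + 2*2)*(10 + (-8)**2 + (-8)**3) = (2 + 4)*(10 + 64 - 512) = 6*(-438) = -2628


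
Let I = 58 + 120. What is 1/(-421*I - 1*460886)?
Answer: -1/535824 ≈ -1.8663e-6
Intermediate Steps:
I = 178
1/(-421*I - 1*460886) = 1/(-421*178 - 1*460886) = 1/(-74938 - 460886) = 1/(-535824) = -1/535824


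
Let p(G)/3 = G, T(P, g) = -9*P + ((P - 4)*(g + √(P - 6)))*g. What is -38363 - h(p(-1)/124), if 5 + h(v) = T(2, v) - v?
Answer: -294758097/7688 - 3*I/31 ≈ -38340.0 - 0.096774*I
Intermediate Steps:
T(P, g) = -9*P + g*(-4 + P)*(g + √(-6 + P)) (T(P, g) = -9*P + ((-4 + P)*(g + √(-6 + P)))*g = -9*P + g*(-4 + P)*(g + √(-6 + P)))
p(G) = 3*G
h(v) = -23 - v - 2*v² - 4*I*v (h(v) = -5 + ((-9*2 - 4*v² + 2*v² - 4*v*√(-6 + 2) + 2*v*√(-6 + 2)) - v) = -5 + ((-18 - 4*v² + 2*v² - 4*v*√(-4) + 2*v*√(-4)) - v) = -5 + ((-18 - 4*v² + 2*v² - 4*v*2*I + 2*v*(2*I)) - v) = -5 + ((-18 - 4*v² + 2*v² - 8*I*v + 4*I*v) - v) = -5 + ((-18 - 2*v² - 4*I*v) - v) = -5 + (-18 - v - 2*v² - 4*I*v) = -23 - v - 2*v² - 4*I*v)
-38363 - h(p(-1)/124) = -38363 - (-23 - 3*(-1)/124 - 2*((3*(-1))/124)² - 4*I*(3*(-1))/124) = -38363 - (-23 - (-3)/124 - 2*(-3*1/124)² - 4*I*(-3*1/124)) = -38363 - (-23 - 1*(-3/124) - 2*(-3/124)² - 4*I*(-3/124)) = -38363 - (-23 + 3/124 - 2*9/15376 + 3*I/31) = -38363 - (-23 + 3/124 - 9/7688 + 3*I/31) = -38363 - (-176647/7688 + 3*I/31) = -38363 + (176647/7688 - 3*I/31) = -294758097/7688 - 3*I/31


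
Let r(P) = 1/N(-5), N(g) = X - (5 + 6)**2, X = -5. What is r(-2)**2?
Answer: 1/15876 ≈ 6.2988e-5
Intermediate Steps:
N(g) = -126 (N(g) = -5 - (5 + 6)**2 = -5 - 1*11**2 = -5 - 1*121 = -5 - 121 = -126)
r(P) = -1/126 (r(P) = 1/(-126) = -1/126)
r(-2)**2 = (-1/126)**2 = 1/15876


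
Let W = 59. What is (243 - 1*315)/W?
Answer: -72/59 ≈ -1.2203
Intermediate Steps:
(243 - 1*315)/W = (243 - 1*315)/59 = (243 - 315)*(1/59) = -72*1/59 = -72/59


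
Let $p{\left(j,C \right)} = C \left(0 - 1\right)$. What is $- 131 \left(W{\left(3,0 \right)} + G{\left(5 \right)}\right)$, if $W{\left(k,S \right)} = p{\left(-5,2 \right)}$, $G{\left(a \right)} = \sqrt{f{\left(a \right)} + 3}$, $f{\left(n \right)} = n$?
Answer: $262 - 262 \sqrt{2} \approx -108.52$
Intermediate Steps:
$p{\left(j,C \right)} = - C$ ($p{\left(j,C \right)} = C \left(-1\right) = - C$)
$G{\left(a \right)} = \sqrt{3 + a}$ ($G{\left(a \right)} = \sqrt{a + 3} = \sqrt{3 + a}$)
$W{\left(k,S \right)} = -2$ ($W{\left(k,S \right)} = \left(-1\right) 2 = -2$)
$- 131 \left(W{\left(3,0 \right)} + G{\left(5 \right)}\right) = - 131 \left(-2 + \sqrt{3 + 5}\right) = - 131 \left(-2 + \sqrt{8}\right) = - 131 \left(-2 + 2 \sqrt{2}\right) = 262 - 262 \sqrt{2}$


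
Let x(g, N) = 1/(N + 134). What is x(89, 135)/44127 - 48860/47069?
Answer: -579976117111/558716702247 ≈ -1.0380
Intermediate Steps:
x(g, N) = 1/(134 + N)
x(89, 135)/44127 - 48860/47069 = 1/((134 + 135)*44127) - 48860/47069 = (1/44127)/269 - 48860*1/47069 = (1/269)*(1/44127) - 48860/47069 = 1/11870163 - 48860/47069 = -579976117111/558716702247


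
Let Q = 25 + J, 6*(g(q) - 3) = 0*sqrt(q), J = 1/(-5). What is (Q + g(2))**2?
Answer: 19321/25 ≈ 772.84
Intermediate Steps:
J = -1/5 ≈ -0.20000
g(q) = 3 (g(q) = 3 + (0*sqrt(q))/6 = 3 + (1/6)*0 = 3 + 0 = 3)
Q = 124/5 (Q = 25 - 1/5 = 124/5 ≈ 24.800)
(Q + g(2))**2 = (124/5 + 3)**2 = (139/5)**2 = 19321/25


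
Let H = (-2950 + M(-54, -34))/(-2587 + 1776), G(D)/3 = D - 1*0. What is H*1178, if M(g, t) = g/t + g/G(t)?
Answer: 59034292/13787 ≈ 4281.9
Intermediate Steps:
G(D) = 3*D (G(D) = 3*(D - 1*0) = 3*(D + 0) = 3*D)
M(g, t) = 4*g/(3*t) (M(g, t) = g/t + g/((3*t)) = g/t + g*(1/(3*t)) = g/t + g/(3*t) = 4*g/(3*t))
H = 50114/13787 (H = (-2950 + (4/3)*(-54)/(-34))/(-2587 + 1776) = (-2950 + (4/3)*(-54)*(-1/34))/(-811) = (-2950 + 36/17)*(-1/811) = -50114/17*(-1/811) = 50114/13787 ≈ 3.6349)
H*1178 = (50114/13787)*1178 = 59034292/13787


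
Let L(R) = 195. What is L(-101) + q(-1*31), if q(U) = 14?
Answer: 209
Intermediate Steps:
L(-101) + q(-1*31) = 195 + 14 = 209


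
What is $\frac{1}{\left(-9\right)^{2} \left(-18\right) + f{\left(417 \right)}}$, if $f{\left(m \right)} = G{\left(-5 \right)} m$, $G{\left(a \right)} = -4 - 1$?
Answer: $- \frac{1}{3543} \approx -0.00028225$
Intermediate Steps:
$G{\left(a \right)} = -5$
$f{\left(m \right)} = - 5 m$
$\frac{1}{\left(-9\right)^{2} \left(-18\right) + f{\left(417 \right)}} = \frac{1}{\left(-9\right)^{2} \left(-18\right) - 2085} = \frac{1}{81 \left(-18\right) - 2085} = \frac{1}{-1458 - 2085} = \frac{1}{-3543} = - \frac{1}{3543}$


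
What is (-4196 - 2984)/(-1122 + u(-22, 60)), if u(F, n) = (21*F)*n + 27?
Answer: 1436/5763 ≈ 0.24918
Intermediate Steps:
u(F, n) = 27 + 21*F*n (u(F, n) = 21*F*n + 27 = 27 + 21*F*n)
(-4196 - 2984)/(-1122 + u(-22, 60)) = (-4196 - 2984)/(-1122 + (27 + 21*(-22)*60)) = -7180/(-1122 + (27 - 27720)) = -7180/(-1122 - 27693) = -7180/(-28815) = -7180*(-1/28815) = 1436/5763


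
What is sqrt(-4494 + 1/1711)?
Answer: I*sqrt(13156277663)/1711 ≈ 67.037*I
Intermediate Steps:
sqrt(-4494 + 1/1711) = sqrt(-7689233/1711) = I*sqrt(13156277663)/1711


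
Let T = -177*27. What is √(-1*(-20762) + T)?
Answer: √15983 ≈ 126.42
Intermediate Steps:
T = -4779
√(-1*(-20762) + T) = √(-1*(-20762) - 4779) = √(20762 - 4779) = √15983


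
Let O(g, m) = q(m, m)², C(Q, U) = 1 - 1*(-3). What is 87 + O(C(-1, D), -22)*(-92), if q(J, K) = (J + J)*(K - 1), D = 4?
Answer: -94221161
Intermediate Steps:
q(J, K) = 2*J*(-1 + K) (q(J, K) = (2*J)*(-1 + K) = 2*J*(-1 + K))
C(Q, U) = 4 (C(Q, U) = 1 + 3 = 4)
O(g, m) = 4*m²*(-1 + m)² (O(g, m) = (2*m*(-1 + m))² = 4*m²*(-1 + m)²)
87 + O(C(-1, D), -22)*(-92) = 87 + (4*(-22)²*(-1 - 22)²)*(-92) = 87 + (4*484*(-23)²)*(-92) = 87 + (4*484*529)*(-92) = 87 + 1024144*(-92) = 87 - 94221248 = -94221161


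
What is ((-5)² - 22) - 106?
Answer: -103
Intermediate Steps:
((-5)² - 22) - 106 = (25 - 22) - 106 = 3 - 106 = -103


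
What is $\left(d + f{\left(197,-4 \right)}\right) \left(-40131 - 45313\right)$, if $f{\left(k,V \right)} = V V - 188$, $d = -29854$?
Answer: $2565541544$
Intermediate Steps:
$f{\left(k,V \right)} = -188 + V^{2}$ ($f{\left(k,V \right)} = V^{2} - 188 = -188 + V^{2}$)
$\left(d + f{\left(197,-4 \right)}\right) \left(-40131 - 45313\right) = \left(-29854 - \left(188 - \left(-4\right)^{2}\right)\right) \left(-40131 - 45313\right) = \left(-29854 + \left(-188 + 16\right)\right) \left(-85444\right) = \left(-29854 - 172\right) \left(-85444\right) = \left(-30026\right) \left(-85444\right) = 2565541544$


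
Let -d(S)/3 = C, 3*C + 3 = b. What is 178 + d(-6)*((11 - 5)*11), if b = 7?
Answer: -86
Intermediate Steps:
C = 4/3 (C = -1 + (1/3)*7 = -1 + 7/3 = 4/3 ≈ 1.3333)
d(S) = -4 (d(S) = -3*4/3 = -4)
178 + d(-6)*((11 - 5)*11) = 178 - 4*(11 - 5)*11 = 178 - 24*11 = 178 - 4*66 = 178 - 264 = -86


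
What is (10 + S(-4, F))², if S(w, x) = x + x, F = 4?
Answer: 324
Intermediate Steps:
S(w, x) = 2*x
(10 + S(-4, F))² = (10 + 2*4)² = (10 + 8)² = 18² = 324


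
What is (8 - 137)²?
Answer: 16641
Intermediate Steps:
(8 - 137)² = (-129)² = 16641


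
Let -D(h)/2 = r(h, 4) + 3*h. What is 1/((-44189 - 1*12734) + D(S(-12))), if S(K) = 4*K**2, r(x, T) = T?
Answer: -1/60387 ≈ -1.6560e-5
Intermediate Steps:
D(h) = -8 - 6*h (D(h) = -2*(4 + 3*h) = -8 - 6*h)
1/((-44189 - 1*12734) + D(S(-12))) = 1/((-44189 - 1*12734) + (-8 - 24*(-12)**2)) = 1/((-44189 - 12734) + (-8 - 24*144)) = 1/(-56923 + (-8 - 6*576)) = 1/(-56923 + (-8 - 3456)) = 1/(-56923 - 3464) = 1/(-60387) = -1/60387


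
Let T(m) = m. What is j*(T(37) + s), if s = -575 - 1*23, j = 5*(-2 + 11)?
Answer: -25245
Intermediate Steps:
j = 45 (j = 5*9 = 45)
s = -598 (s = -575 - 23 = -598)
j*(T(37) + s) = 45*(37 - 598) = 45*(-561) = -25245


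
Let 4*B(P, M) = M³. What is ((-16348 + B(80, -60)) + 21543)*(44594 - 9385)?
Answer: -1718375245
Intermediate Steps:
B(P, M) = M³/4
((-16348 + B(80, -60)) + 21543)*(44594 - 9385) = ((-16348 + (¼)*(-60)³) + 21543)*(44594 - 9385) = ((-16348 + (¼)*(-216000)) + 21543)*35209 = ((-16348 - 54000) + 21543)*35209 = (-70348 + 21543)*35209 = -48805*35209 = -1718375245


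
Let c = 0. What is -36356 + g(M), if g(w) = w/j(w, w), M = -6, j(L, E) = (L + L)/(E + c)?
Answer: -36359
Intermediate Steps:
j(L, E) = 2*L/E (j(L, E) = (L + L)/(E + 0) = (2*L)/E = 2*L/E)
g(w) = w/2 (g(w) = w/((2*w/w)) = w/2)
-36356 + g(M) = -36356 + (½)*(-6) = -36356 - 3 = -36359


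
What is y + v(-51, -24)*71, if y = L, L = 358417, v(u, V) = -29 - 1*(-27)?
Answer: 358275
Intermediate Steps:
v(u, V) = -2 (v(u, V) = -29 + 27 = -2)
y = 358417
y + v(-51, -24)*71 = 358417 - 2*71 = 358417 - 142 = 358275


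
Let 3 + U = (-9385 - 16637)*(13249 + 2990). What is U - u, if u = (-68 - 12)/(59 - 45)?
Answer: -2957998787/7 ≈ -4.2257e+8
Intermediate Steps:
U = -422571261 (U = -3 + (-9385 - 16637)*(13249 + 2990) = -3 - 26022*16239 = -3 - 422571258 = -422571261)
u = -40/7 (u = -80/14 = -80*1/14 = -40/7 ≈ -5.7143)
U - u = -422571261 - 1*(-40/7) = -422571261 + 40/7 = -2957998787/7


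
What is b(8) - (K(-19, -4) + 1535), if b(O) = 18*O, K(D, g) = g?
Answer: -1387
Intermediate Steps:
b(8) - (K(-19, -4) + 1535) = 18*8 - (-4 + 1535) = 144 - 1*1531 = 144 - 1531 = -1387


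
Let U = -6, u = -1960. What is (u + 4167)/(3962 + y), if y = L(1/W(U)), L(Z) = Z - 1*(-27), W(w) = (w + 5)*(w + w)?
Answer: 26484/47869 ≈ 0.55326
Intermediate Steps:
W(w) = 2*w*(5 + w) (W(w) = (5 + w)*(2*w) = 2*w*(5 + w))
L(Z) = 27 + Z (L(Z) = Z + 27 = 27 + Z)
y = 325/12 (y = 27 + 1/(2*(-6)*(5 - 6)) = 27 + 1/(2*(-6)*(-1)) = 27 + 1/12 = 325/12 ≈ 27.083)
(u + 4167)/(3962 + y) = (-1960 + 4167)/(3962 + 325/12) = 2207/(47869/12) = 2207*(12/47869) = 26484/47869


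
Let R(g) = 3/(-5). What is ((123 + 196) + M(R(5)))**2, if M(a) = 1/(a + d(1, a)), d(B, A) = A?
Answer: 3644281/36 ≈ 1.0123e+5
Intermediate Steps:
R(g) = -3/5 (R(g) = 3*(-1/5) = -3/5)
M(a) = 1/(2*a) (M(a) = 1/(a + a) = 1/(2*a))
((123 + 196) + M(R(5)))**2 = ((123 + 196) + 1/(2*(-3/5)))**2 = (319 + (1/2)*(-5/3))**2 = (319 - 5/6)**2 = (1909/6)**2 = 3644281/36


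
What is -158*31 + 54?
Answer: -4844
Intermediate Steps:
-158*31 + 54 = -4898 + 54 = -4844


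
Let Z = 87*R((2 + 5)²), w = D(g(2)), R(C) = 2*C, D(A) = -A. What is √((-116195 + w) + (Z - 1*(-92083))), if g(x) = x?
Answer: 6*I*√433 ≈ 124.85*I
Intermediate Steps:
w = -2 (w = -1*2 = -2)
Z = 8526 (Z = 87*(2*(2 + 5)²) = 87*(2*7²) = 87*(2*49) = 87*98 = 8526)
√((-116195 + w) + (Z - 1*(-92083))) = √((-116195 - 2) + (8526 - 1*(-92083))) = √(-116197 + (8526 + 92083)) = √(-116197 + 100609) = √(-15588) = 6*I*√433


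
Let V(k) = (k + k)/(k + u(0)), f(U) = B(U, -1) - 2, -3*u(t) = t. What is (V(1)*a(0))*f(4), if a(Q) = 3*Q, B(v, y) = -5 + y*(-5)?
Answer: 0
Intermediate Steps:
u(t) = -t/3
B(v, y) = -5 - 5*y
f(U) = -2 (f(U) = (-5 - 5*(-1)) - 2 = (-5 + 5) - 2 = 0 - 2 = -2)
V(k) = 2 (V(k) = (k + k)/(k - ⅓*0) = (2*k)/(k + 0) = (2*k)/k = 2)
(V(1)*a(0))*f(4) = (2*(3*0))*(-2) = (2*0)*(-2) = 0*(-2) = 0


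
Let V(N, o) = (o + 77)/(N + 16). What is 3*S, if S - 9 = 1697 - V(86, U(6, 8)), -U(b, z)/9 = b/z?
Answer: 695767/136 ≈ 5115.9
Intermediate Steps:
U(b, z) = -9*b/z
V(N, o) = (77 + o)/(16 + N)
S = 695767/408 (S = 9 + (1697 - (77 - 9*6/8)/(16 + 86)) = 9 + (1697 - (77 - 9*6*⅛)/102) = 9 + (1697 - (77 - 27/4)/102) = 9 + (1697 - 281/(102*4)) = 9 + (1697 - 1*281/408) = 9 + (1697 - 281/408) = 9 + 692095/408 = 695767/408 ≈ 1705.3)
3*S = 3*(695767/408) = 695767/136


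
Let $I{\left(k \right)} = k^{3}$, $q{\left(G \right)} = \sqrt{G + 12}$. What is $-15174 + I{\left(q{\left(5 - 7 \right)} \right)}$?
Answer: $-15174 + 10 \sqrt{10} \approx -15142.0$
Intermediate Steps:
$q{\left(G \right)} = \sqrt{12 + G}$
$-15174 + I{\left(q{\left(5 - 7 \right)} \right)} = -15174 + \left(\sqrt{12 + \left(5 - 7\right)}\right)^{3} = -15174 + \left(\sqrt{12 - 2}\right)^{3} = -15174 + \left(\sqrt{10}\right)^{3} = -15174 + 10 \sqrt{10}$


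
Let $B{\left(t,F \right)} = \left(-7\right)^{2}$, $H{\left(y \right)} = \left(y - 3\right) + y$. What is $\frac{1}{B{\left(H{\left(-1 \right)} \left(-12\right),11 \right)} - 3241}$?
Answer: $- \frac{1}{3192} \approx -0.00031328$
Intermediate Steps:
$H{\left(y \right)} = -3 + 2 y$ ($H{\left(y \right)} = \left(-3 + y\right) + y = -3 + 2 y$)
$B{\left(t,F \right)} = 49$
$\frac{1}{B{\left(H{\left(-1 \right)} \left(-12\right),11 \right)} - 3241} = \frac{1}{49 - 3241} = \frac{1}{-3192} = - \frac{1}{3192}$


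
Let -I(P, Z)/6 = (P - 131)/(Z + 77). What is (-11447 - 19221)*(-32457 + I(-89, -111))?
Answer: 996581916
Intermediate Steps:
I(P, Z) = -6*(-131 + P)/(77 + Z) (I(P, Z) = -6*(P - 131)/(Z + 77) = -6*(-131 + P)/(77 + Z))
(-11447 - 19221)*(-32457 + I(-89, -111)) = (-11447 - 19221)*(-32457 + 6*(131 - 1*(-89))/(77 - 111)) = -30668*(-32457 + 6*(131 + 89)/(-34)) = -30668*(-32457 + 6*(-1/34)*220) = -30668*(-32457 - 660/17) = -30668*(-552429/17) = 996581916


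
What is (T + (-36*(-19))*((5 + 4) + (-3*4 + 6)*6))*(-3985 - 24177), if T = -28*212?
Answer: 687265448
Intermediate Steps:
T = -5936
(T + (-36*(-19))*((5 + 4) + (-3*4 + 6)*6))*(-3985 - 24177) = (-5936 + (-36*(-19))*((5 + 4) + (-3*4 + 6)*6))*(-3985 - 24177) = (-5936 + 684*(9 + (-12 + 6)*6))*(-28162) = (-5936 + 684*(9 - 6*6))*(-28162) = (-5936 + 684*(9 - 36))*(-28162) = (-5936 + 684*(-27))*(-28162) = (-5936 - 18468)*(-28162) = -24404*(-28162) = 687265448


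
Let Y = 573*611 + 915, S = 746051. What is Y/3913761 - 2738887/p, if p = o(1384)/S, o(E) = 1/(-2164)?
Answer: 5768633324164226222522/1304587 ≈ 4.4218e+15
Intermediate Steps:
o(E) = -1/2164
Y = 351018 (Y = 350103 + 915 = 351018)
p = -1/1614454364 (p = -1/2164/746051 = -1/2164*1/746051 = -1/1614454364 ≈ -6.1940e-10)
Y/3913761 - 2738887/p = 351018/3913761 - 2738887/(-1/1614454364) = 351018*(1/3913761) - 2738887*(-1614454364) = 117006/1304587 + 4421808069652868 = 5768633324164226222522/1304587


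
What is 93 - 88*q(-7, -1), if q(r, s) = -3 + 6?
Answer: -171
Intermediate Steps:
q(r, s) = 3
93 - 88*q(-7, -1) = 93 - 88*3 = 93 - 264 = -171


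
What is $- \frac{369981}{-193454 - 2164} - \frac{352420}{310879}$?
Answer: $\frac{15359875913}{20271176074} \approx 0.75772$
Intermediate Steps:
$- \frac{369981}{-193454 - 2164} - \frac{352420}{310879} = - \frac{369981}{-195618} - \frac{352420}{310879} = \left(-369981\right) \left(- \frac{1}{195618}\right) - \frac{352420}{310879} = \frac{123327}{65206} - \frac{352420}{310879} = \frac{15359875913}{20271176074}$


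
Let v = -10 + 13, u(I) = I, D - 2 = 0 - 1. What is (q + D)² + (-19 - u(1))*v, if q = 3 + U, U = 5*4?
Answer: 516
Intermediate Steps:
D = 1 (D = 2 + (0 - 1) = 2 - 1 = 1)
U = 20
q = 23 (q = 3 + 20 = 23)
v = 3
(q + D)² + (-19 - u(1))*v = (23 + 1)² + (-19 - 1*1)*3 = 24² + (-19 - 1)*3 = 576 - 20*3 = 576 - 60 = 516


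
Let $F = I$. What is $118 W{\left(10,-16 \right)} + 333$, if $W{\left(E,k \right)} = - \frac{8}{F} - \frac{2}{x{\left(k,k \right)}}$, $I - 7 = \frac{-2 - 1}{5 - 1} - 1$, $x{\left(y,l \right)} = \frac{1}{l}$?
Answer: $\frac{82513}{21} \approx 3929.2$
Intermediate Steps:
$I = \frac{21}{4}$ ($I = 7 - \left(1 - \frac{-2 - 1}{5 - 1}\right) = 7 - \left(1 + \frac{3}{4}\right) = 7 - \frac{7}{4} = \frac{21}{4} \approx 5.25$)
$F = \frac{21}{4} \approx 5.25$
$W{\left(E,k \right)} = - \frac{32}{21} - 2 k$ ($W{\left(E,k \right)} = - \frac{8}{\frac{21}{4}} - \frac{2}{\frac{1}{k}} = \left(-8\right) \frac{4}{21} - 2 k = - \frac{32}{21} - 2 k$)
$118 W{\left(10,-16 \right)} + 333 = 118 \left(- \frac{32}{21} - -32\right) + 333 = 118 \left(- \frac{32}{21} + 32\right) + 333 = 118 \cdot \frac{640}{21} + 333 = \frac{75520}{21} + 333 = \frac{82513}{21}$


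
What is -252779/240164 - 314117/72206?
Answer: -46845877831/8670640892 ≈ -5.4028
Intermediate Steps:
-252779/240164 - 314117/72206 = -46845877831/8670640892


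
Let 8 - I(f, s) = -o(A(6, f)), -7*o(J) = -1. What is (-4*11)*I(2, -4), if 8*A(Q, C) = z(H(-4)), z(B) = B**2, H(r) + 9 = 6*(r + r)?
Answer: -2508/7 ≈ -358.29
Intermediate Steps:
H(r) = -9 + 12*r (H(r) = -9 + 6*(r + r) = -9 + 6*(2*r) = -9 + 12*r)
A(Q, C) = 3249/8 (A(Q, C) = (-9 + 12*(-4))**2/8 = (-9 - 48)**2/8 = (1/8)*(-57)**2 = (1/8)*3249 = 3249/8)
o(J) = 1/7 (o(J) = -1/7*(-1) = 1/7)
I(f, s) = 57/7 (I(f, s) = 8 - (-1)/7 = 8 - 1*(-1/7) = 8 + 1/7 = 57/7)
(-4*11)*I(2, -4) = -4*11*(57/7) = -44*57/7 = -2508/7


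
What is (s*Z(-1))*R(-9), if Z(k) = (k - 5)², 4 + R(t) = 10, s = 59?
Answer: 12744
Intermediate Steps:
R(t) = 6 (R(t) = -4 + 10 = 6)
Z(k) = (-5 + k)²
(s*Z(-1))*R(-9) = (59*(-5 - 1)²)*6 = (59*(-6)²)*6 = (59*36)*6 = 2124*6 = 12744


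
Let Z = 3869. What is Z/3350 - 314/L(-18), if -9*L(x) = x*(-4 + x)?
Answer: 152767/18425 ≈ 8.2913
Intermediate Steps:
L(x) = -x*(-4 + x)/9
Z/3350 - 314/L(-18) = 3869/3350 - 314*(-1/(2*(4 - 1*(-18)))) = 3869*(1/3350) - 314*(-1/(2*(4 + 18))) = 3869/3350 - 314/((⅑)*(-18)*22) = 3869/3350 - 314/(-44) = 3869/3350 - 314*(-1/44) = 3869/3350 + 157/22 = 152767/18425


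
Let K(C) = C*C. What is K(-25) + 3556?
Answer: 4181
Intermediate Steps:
K(C) = C**2
K(-25) + 3556 = (-25)**2 + 3556 = 625 + 3556 = 4181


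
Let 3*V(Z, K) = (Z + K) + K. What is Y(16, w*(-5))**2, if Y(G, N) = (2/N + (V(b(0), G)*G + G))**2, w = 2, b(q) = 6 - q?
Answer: 115320300535441/50625 ≈ 2.2779e+9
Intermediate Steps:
V(Z, K) = Z/3 + 2*K/3 (V(Z, K) = ((Z + K) + K)/3 = ((K + Z) + K)/3 = (Z + 2*K)/3 = Z/3 + 2*K/3)
Y(G, N) = (G + 2/N + G*(2 + 2*G/3))**2 (Y(G, N) = (2/N + (((6 - 1*0)/3 + 2*G/3)*G + G))**2 = (2/N + (((6 + 0)/3 + 2*G/3)*G + G))**2 = (2/N + (((1/3)*6 + 2*G/3)*G + G))**2 = (2/N + ((2 + 2*G/3)*G + G))**2 = (2/N + (G*(2 + 2*G/3) + G))**2 = (2/N + (G + G*(2 + 2*G/3)))**2 = (G + 2/N + G*(2 + 2*G/3))**2)
Y(16, w*(-5))**2 = ((6 + 2*(2*(-5))*16**2 + 9*16*(2*(-5)))**2/(9*(2*(-5))**2))**2 = ((1/9)*(6 + 2*(-10)*256 + 9*16*(-10))**2/(-10)**2)**2 = ((1/9)*(1/100)*(6 - 5120 - 1440)**2)**2 = ((1/9)*(1/100)*(-6554)**2)**2 = ((1/9)*(1/100)*42954916)**2 = (10738729/225)**2 = 115320300535441/50625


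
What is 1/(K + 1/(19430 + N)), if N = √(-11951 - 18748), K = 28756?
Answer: 1206332091586/34689285687728025 + I*√379/34689285687728025 ≈ 3.4775e-5 + 5.6121e-16*I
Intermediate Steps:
N = 9*I*√379 (N = √(-30699) = 9*I*√379 ≈ 175.21*I)
1/(K + 1/(19430 + N)) = 1/(28756 + 1/(19430 + 9*I*√379))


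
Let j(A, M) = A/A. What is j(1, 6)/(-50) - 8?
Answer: -401/50 ≈ -8.0200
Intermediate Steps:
j(A, M) = 1
j(1, 6)/(-50) - 8 = 1/(-50) - 8 = 1*(-1/50) - 8 = -1/50 - 8 = -401/50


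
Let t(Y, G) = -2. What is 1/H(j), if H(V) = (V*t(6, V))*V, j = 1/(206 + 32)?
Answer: -28322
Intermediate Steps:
j = 1/238 ≈ 0.0042017
H(V) = -2*V² (H(V) = (V*(-2))*V = (-2*V)*V = -2*V²)
1/H(j) = 1/(-2*(1/238)²) = 1/(-2*1/56644) = 1/(-1/28322) = -28322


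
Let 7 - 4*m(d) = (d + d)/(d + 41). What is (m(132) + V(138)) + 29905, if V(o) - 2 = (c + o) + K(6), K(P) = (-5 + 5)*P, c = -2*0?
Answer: 20792087/692 ≈ 30046.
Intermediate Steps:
c = 0
K(P) = 0 (K(P) = 0*P = 0)
m(d) = 7/4 - d/(2*(41 + d)) (m(d) = 7/4 - (d + d)/(4*(d + 41)) = 7/4 - 2*d/(4*(41 + d)) = 7/4 - d/(2*(41 + d)))
V(o) = 2 + o (V(o) = 2 + ((0 + o) + 0) = 2 + (o + 0) = 2 + o)
(m(132) + V(138)) + 29905 = ((287 + 5*132)/(4*(41 + 132)) + (2 + 138)) + 29905 = ((1/4)*(287 + 660)/173 + 140) + 29905 = ((1/4)*(1/173)*947 + 140) + 29905 = (947/692 + 140) + 29905 = 97827/692 + 29905 = 20792087/692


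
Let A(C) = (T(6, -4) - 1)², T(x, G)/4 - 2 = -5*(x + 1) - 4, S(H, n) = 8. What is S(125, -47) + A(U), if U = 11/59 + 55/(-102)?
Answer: 22209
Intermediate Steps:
T(x, G) = -28 - 20*x (T(x, G) = 8 + 4*(-5*(x + 1) - 4) = 8 + 4*(-5*(1 + x) - 4) = 8 + 4*((-5 - 5*x) - 4) = 8 + 4*(-9 - 5*x) = 8 + (-36 - 20*x) = -28 - 20*x)
U = -2123/6018 (U = 11*(1/59) + 55*(-1/102) = 11/59 - 55/102 = -2123/6018 ≈ -0.35278)
A(C) = 22201 (A(C) = ((-28 - 20*6) - 1)² = ((-28 - 120) - 1)² = (-148 - 1)² = (-149)² = 22201)
S(125, -47) + A(U) = 8 + 22201 = 22209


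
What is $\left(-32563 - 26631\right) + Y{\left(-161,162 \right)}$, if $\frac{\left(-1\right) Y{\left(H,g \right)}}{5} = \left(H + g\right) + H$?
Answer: $-58394$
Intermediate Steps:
$Y{\left(H,g \right)} = - 10 H - 5 g$ ($Y{\left(H,g \right)} = - 5 \left(\left(H + g\right) + H\right) = - 5 \left(g + 2 H\right) = - 10 H - 5 g$)
$\left(-32563 - 26631\right) + Y{\left(-161,162 \right)} = \left(-32563 - 26631\right) - -800 = -59194 + \left(1610 - 810\right) = -59194 + 800 = -58394$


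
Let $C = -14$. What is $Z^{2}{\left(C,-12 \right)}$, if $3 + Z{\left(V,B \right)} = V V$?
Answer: $37249$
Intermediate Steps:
$Z{\left(V,B \right)} = -3 + V^{2}$ ($Z{\left(V,B \right)} = -3 + V V = -3 + V^{2}$)
$Z^{2}{\left(C,-12 \right)} = \left(-3 + \left(-14\right)^{2}\right)^{2} = \left(-3 + 196\right)^{2} = 193^{2} = 37249$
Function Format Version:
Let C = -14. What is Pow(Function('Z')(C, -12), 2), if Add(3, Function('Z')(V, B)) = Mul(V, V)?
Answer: 37249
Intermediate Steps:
Function('Z')(V, B) = Add(-3, Pow(V, 2)) (Function('Z')(V, B) = Add(-3, Mul(V, V)) = Add(-3, Pow(V, 2)))
Pow(Function('Z')(C, -12), 2) = Pow(Add(-3, Pow(-14, 2)), 2) = Pow(Add(-3, 196), 2) = Pow(193, 2) = 37249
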